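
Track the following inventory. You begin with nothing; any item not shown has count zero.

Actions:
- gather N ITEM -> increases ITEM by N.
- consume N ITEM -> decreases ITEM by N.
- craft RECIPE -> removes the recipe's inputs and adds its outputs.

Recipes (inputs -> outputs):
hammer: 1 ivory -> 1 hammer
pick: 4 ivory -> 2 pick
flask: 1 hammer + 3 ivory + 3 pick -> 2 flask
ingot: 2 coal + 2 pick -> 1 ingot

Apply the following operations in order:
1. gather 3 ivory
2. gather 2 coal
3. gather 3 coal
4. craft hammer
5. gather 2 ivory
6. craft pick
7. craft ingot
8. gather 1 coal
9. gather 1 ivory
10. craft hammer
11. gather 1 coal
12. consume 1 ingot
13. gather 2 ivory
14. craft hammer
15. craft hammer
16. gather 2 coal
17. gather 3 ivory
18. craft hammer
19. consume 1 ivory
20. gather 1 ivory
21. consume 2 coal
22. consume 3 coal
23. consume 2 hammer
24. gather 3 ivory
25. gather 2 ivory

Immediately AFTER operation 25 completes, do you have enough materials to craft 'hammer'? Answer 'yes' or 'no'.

Answer: yes

Derivation:
After 1 (gather 3 ivory): ivory=3
After 2 (gather 2 coal): coal=2 ivory=3
After 3 (gather 3 coal): coal=5 ivory=3
After 4 (craft hammer): coal=5 hammer=1 ivory=2
After 5 (gather 2 ivory): coal=5 hammer=1 ivory=4
After 6 (craft pick): coal=5 hammer=1 pick=2
After 7 (craft ingot): coal=3 hammer=1 ingot=1
After 8 (gather 1 coal): coal=4 hammer=1 ingot=1
After 9 (gather 1 ivory): coal=4 hammer=1 ingot=1 ivory=1
After 10 (craft hammer): coal=4 hammer=2 ingot=1
After 11 (gather 1 coal): coal=5 hammer=2 ingot=1
After 12 (consume 1 ingot): coal=5 hammer=2
After 13 (gather 2 ivory): coal=5 hammer=2 ivory=2
After 14 (craft hammer): coal=5 hammer=3 ivory=1
After 15 (craft hammer): coal=5 hammer=4
After 16 (gather 2 coal): coal=7 hammer=4
After 17 (gather 3 ivory): coal=7 hammer=4 ivory=3
After 18 (craft hammer): coal=7 hammer=5 ivory=2
After 19 (consume 1 ivory): coal=7 hammer=5 ivory=1
After 20 (gather 1 ivory): coal=7 hammer=5 ivory=2
After 21 (consume 2 coal): coal=5 hammer=5 ivory=2
After 22 (consume 3 coal): coal=2 hammer=5 ivory=2
After 23 (consume 2 hammer): coal=2 hammer=3 ivory=2
After 24 (gather 3 ivory): coal=2 hammer=3 ivory=5
After 25 (gather 2 ivory): coal=2 hammer=3 ivory=7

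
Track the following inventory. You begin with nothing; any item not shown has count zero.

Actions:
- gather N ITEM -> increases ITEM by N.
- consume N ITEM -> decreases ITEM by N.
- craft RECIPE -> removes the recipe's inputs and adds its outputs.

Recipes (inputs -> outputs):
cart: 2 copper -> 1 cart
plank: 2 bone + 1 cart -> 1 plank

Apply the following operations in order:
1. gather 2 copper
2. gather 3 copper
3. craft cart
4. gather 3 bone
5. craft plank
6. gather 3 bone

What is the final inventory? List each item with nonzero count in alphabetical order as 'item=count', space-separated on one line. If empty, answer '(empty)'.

Answer: bone=4 copper=3 plank=1

Derivation:
After 1 (gather 2 copper): copper=2
After 2 (gather 3 copper): copper=5
After 3 (craft cart): cart=1 copper=3
After 4 (gather 3 bone): bone=3 cart=1 copper=3
After 5 (craft plank): bone=1 copper=3 plank=1
After 6 (gather 3 bone): bone=4 copper=3 plank=1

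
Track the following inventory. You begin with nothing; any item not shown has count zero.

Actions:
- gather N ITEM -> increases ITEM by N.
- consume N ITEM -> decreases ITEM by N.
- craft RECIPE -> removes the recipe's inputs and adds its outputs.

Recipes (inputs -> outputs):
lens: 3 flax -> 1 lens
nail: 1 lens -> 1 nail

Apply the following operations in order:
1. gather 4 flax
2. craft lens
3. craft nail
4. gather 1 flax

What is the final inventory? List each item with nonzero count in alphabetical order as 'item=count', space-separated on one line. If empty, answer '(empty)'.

After 1 (gather 4 flax): flax=4
After 2 (craft lens): flax=1 lens=1
After 3 (craft nail): flax=1 nail=1
After 4 (gather 1 flax): flax=2 nail=1

Answer: flax=2 nail=1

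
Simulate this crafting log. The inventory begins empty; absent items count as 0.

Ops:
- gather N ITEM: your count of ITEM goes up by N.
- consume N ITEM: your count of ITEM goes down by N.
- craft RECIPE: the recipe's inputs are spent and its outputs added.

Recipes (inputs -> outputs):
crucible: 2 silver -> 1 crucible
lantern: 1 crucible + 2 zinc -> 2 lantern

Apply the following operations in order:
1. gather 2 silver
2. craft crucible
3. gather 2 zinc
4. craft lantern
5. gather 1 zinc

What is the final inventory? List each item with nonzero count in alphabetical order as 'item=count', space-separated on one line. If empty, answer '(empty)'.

Answer: lantern=2 zinc=1

Derivation:
After 1 (gather 2 silver): silver=2
After 2 (craft crucible): crucible=1
After 3 (gather 2 zinc): crucible=1 zinc=2
After 4 (craft lantern): lantern=2
After 5 (gather 1 zinc): lantern=2 zinc=1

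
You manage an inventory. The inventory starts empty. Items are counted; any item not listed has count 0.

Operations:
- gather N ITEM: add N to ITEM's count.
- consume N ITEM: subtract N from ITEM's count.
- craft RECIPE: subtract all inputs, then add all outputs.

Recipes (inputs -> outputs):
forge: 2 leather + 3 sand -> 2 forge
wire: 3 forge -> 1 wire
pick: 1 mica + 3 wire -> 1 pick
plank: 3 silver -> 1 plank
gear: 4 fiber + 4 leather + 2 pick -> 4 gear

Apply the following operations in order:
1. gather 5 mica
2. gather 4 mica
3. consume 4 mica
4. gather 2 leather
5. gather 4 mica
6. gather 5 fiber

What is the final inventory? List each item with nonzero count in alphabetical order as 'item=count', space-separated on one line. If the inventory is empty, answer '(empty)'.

After 1 (gather 5 mica): mica=5
After 2 (gather 4 mica): mica=9
After 3 (consume 4 mica): mica=5
After 4 (gather 2 leather): leather=2 mica=5
After 5 (gather 4 mica): leather=2 mica=9
After 6 (gather 5 fiber): fiber=5 leather=2 mica=9

Answer: fiber=5 leather=2 mica=9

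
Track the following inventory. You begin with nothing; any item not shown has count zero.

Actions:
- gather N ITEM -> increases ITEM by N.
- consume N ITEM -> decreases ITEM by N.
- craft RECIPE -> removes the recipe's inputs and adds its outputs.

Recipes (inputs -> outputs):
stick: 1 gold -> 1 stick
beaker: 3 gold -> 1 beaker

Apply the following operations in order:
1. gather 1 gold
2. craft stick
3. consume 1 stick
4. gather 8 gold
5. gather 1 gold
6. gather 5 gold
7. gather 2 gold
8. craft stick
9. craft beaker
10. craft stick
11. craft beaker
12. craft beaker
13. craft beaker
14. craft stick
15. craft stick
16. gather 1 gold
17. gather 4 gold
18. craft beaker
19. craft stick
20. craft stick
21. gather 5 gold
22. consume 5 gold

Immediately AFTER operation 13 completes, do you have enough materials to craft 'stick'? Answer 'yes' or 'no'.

After 1 (gather 1 gold): gold=1
After 2 (craft stick): stick=1
After 3 (consume 1 stick): (empty)
After 4 (gather 8 gold): gold=8
After 5 (gather 1 gold): gold=9
After 6 (gather 5 gold): gold=14
After 7 (gather 2 gold): gold=16
After 8 (craft stick): gold=15 stick=1
After 9 (craft beaker): beaker=1 gold=12 stick=1
After 10 (craft stick): beaker=1 gold=11 stick=2
After 11 (craft beaker): beaker=2 gold=8 stick=2
After 12 (craft beaker): beaker=3 gold=5 stick=2
After 13 (craft beaker): beaker=4 gold=2 stick=2

Answer: yes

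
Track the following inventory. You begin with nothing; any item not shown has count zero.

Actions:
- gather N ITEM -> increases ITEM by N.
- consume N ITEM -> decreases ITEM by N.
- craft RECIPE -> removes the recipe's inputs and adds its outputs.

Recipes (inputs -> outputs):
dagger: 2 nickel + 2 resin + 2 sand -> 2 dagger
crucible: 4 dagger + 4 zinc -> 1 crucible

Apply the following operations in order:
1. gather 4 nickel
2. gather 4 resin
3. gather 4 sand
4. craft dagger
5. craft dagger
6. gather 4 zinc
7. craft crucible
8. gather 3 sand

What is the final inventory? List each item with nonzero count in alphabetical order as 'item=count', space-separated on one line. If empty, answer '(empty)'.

After 1 (gather 4 nickel): nickel=4
After 2 (gather 4 resin): nickel=4 resin=4
After 3 (gather 4 sand): nickel=4 resin=4 sand=4
After 4 (craft dagger): dagger=2 nickel=2 resin=2 sand=2
After 5 (craft dagger): dagger=4
After 6 (gather 4 zinc): dagger=4 zinc=4
After 7 (craft crucible): crucible=1
After 8 (gather 3 sand): crucible=1 sand=3

Answer: crucible=1 sand=3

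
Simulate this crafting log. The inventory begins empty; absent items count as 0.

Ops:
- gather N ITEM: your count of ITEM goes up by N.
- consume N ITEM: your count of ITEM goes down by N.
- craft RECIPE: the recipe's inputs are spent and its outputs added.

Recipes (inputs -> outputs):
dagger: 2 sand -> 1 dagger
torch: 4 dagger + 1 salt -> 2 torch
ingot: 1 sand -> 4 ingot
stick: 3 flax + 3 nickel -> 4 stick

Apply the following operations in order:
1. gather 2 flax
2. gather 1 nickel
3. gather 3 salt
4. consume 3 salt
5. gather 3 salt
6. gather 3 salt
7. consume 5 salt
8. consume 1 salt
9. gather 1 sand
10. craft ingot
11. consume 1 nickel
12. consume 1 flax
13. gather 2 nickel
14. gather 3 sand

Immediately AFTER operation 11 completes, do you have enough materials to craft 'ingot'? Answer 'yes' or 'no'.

After 1 (gather 2 flax): flax=2
After 2 (gather 1 nickel): flax=2 nickel=1
After 3 (gather 3 salt): flax=2 nickel=1 salt=3
After 4 (consume 3 salt): flax=2 nickel=1
After 5 (gather 3 salt): flax=2 nickel=1 salt=3
After 6 (gather 3 salt): flax=2 nickel=1 salt=6
After 7 (consume 5 salt): flax=2 nickel=1 salt=1
After 8 (consume 1 salt): flax=2 nickel=1
After 9 (gather 1 sand): flax=2 nickel=1 sand=1
After 10 (craft ingot): flax=2 ingot=4 nickel=1
After 11 (consume 1 nickel): flax=2 ingot=4

Answer: no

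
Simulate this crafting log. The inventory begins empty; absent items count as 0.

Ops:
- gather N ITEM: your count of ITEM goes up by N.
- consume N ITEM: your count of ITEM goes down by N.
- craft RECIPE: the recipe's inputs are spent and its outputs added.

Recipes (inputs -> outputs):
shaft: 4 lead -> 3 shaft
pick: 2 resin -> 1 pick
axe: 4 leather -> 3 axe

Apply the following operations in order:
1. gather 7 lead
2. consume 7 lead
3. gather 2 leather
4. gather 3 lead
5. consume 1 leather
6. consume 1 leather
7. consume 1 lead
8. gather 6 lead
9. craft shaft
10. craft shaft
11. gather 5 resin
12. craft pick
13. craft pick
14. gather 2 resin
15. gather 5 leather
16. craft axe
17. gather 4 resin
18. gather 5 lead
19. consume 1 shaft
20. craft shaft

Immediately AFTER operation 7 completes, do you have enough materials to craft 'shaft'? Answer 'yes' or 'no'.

Answer: no

Derivation:
After 1 (gather 7 lead): lead=7
After 2 (consume 7 lead): (empty)
After 3 (gather 2 leather): leather=2
After 4 (gather 3 lead): lead=3 leather=2
After 5 (consume 1 leather): lead=3 leather=1
After 6 (consume 1 leather): lead=3
After 7 (consume 1 lead): lead=2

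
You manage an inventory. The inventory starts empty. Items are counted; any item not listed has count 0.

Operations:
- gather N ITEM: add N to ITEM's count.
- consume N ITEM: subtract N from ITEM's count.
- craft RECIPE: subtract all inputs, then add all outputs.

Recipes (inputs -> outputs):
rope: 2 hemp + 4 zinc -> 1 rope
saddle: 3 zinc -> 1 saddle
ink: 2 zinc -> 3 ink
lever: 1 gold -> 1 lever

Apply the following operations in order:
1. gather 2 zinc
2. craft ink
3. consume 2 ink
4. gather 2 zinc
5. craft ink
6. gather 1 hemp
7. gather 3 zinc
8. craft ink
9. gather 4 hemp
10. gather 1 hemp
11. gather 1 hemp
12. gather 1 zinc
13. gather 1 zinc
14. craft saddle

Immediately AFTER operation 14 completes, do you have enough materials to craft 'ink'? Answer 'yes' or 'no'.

Answer: no

Derivation:
After 1 (gather 2 zinc): zinc=2
After 2 (craft ink): ink=3
After 3 (consume 2 ink): ink=1
After 4 (gather 2 zinc): ink=1 zinc=2
After 5 (craft ink): ink=4
After 6 (gather 1 hemp): hemp=1 ink=4
After 7 (gather 3 zinc): hemp=1 ink=4 zinc=3
After 8 (craft ink): hemp=1 ink=7 zinc=1
After 9 (gather 4 hemp): hemp=5 ink=7 zinc=1
After 10 (gather 1 hemp): hemp=6 ink=7 zinc=1
After 11 (gather 1 hemp): hemp=7 ink=7 zinc=1
After 12 (gather 1 zinc): hemp=7 ink=7 zinc=2
After 13 (gather 1 zinc): hemp=7 ink=7 zinc=3
After 14 (craft saddle): hemp=7 ink=7 saddle=1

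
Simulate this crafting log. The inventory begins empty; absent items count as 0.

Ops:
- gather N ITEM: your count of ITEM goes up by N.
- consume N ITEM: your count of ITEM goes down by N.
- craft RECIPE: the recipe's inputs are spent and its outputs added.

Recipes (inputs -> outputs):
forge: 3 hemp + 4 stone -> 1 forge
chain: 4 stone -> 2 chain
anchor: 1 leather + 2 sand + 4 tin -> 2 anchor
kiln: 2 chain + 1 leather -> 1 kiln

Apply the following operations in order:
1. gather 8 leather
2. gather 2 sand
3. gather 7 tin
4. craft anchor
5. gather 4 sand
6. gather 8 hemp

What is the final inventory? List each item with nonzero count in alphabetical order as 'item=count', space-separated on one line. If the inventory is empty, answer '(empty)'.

Answer: anchor=2 hemp=8 leather=7 sand=4 tin=3

Derivation:
After 1 (gather 8 leather): leather=8
After 2 (gather 2 sand): leather=8 sand=2
After 3 (gather 7 tin): leather=8 sand=2 tin=7
After 4 (craft anchor): anchor=2 leather=7 tin=3
After 5 (gather 4 sand): anchor=2 leather=7 sand=4 tin=3
After 6 (gather 8 hemp): anchor=2 hemp=8 leather=7 sand=4 tin=3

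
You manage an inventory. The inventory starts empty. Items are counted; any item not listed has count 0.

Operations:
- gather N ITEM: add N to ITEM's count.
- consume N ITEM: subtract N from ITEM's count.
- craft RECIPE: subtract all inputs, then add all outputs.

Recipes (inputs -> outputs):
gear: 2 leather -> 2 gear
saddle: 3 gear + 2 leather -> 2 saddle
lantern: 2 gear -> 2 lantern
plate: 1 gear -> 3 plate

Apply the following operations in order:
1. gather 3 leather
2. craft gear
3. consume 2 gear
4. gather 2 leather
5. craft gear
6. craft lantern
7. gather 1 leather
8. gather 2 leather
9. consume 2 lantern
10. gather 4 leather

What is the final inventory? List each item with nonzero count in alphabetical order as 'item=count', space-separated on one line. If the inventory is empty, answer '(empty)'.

After 1 (gather 3 leather): leather=3
After 2 (craft gear): gear=2 leather=1
After 3 (consume 2 gear): leather=1
After 4 (gather 2 leather): leather=3
After 5 (craft gear): gear=2 leather=1
After 6 (craft lantern): lantern=2 leather=1
After 7 (gather 1 leather): lantern=2 leather=2
After 8 (gather 2 leather): lantern=2 leather=4
After 9 (consume 2 lantern): leather=4
After 10 (gather 4 leather): leather=8

Answer: leather=8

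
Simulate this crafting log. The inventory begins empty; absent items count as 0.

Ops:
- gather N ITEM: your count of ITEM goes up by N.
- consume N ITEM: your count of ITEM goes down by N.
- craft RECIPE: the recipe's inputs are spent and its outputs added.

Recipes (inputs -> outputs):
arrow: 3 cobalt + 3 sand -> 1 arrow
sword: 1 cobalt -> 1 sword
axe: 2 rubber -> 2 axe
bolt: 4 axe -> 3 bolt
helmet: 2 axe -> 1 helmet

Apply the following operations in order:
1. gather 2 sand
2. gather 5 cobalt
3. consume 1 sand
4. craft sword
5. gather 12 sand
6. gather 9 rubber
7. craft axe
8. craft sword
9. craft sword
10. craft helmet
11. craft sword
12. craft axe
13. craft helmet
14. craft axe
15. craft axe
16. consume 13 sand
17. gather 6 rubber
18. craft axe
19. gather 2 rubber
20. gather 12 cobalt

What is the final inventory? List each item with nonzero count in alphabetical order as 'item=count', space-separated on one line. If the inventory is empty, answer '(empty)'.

Answer: axe=6 cobalt=13 helmet=2 rubber=7 sword=4

Derivation:
After 1 (gather 2 sand): sand=2
After 2 (gather 5 cobalt): cobalt=5 sand=2
After 3 (consume 1 sand): cobalt=5 sand=1
After 4 (craft sword): cobalt=4 sand=1 sword=1
After 5 (gather 12 sand): cobalt=4 sand=13 sword=1
After 6 (gather 9 rubber): cobalt=4 rubber=9 sand=13 sword=1
After 7 (craft axe): axe=2 cobalt=4 rubber=7 sand=13 sword=1
After 8 (craft sword): axe=2 cobalt=3 rubber=7 sand=13 sword=2
After 9 (craft sword): axe=2 cobalt=2 rubber=7 sand=13 sword=3
After 10 (craft helmet): cobalt=2 helmet=1 rubber=7 sand=13 sword=3
After 11 (craft sword): cobalt=1 helmet=1 rubber=7 sand=13 sword=4
After 12 (craft axe): axe=2 cobalt=1 helmet=1 rubber=5 sand=13 sword=4
After 13 (craft helmet): cobalt=1 helmet=2 rubber=5 sand=13 sword=4
After 14 (craft axe): axe=2 cobalt=1 helmet=2 rubber=3 sand=13 sword=4
After 15 (craft axe): axe=4 cobalt=1 helmet=2 rubber=1 sand=13 sword=4
After 16 (consume 13 sand): axe=4 cobalt=1 helmet=2 rubber=1 sword=4
After 17 (gather 6 rubber): axe=4 cobalt=1 helmet=2 rubber=7 sword=4
After 18 (craft axe): axe=6 cobalt=1 helmet=2 rubber=5 sword=4
After 19 (gather 2 rubber): axe=6 cobalt=1 helmet=2 rubber=7 sword=4
After 20 (gather 12 cobalt): axe=6 cobalt=13 helmet=2 rubber=7 sword=4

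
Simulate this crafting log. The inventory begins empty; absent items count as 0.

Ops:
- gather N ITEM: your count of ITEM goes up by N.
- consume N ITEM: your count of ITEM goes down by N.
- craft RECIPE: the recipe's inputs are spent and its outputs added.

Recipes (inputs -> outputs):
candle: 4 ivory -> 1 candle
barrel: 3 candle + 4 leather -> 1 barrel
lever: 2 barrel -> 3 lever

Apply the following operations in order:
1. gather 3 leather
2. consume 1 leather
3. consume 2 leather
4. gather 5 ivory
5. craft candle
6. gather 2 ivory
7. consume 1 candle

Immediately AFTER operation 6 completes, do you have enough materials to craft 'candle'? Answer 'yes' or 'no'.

After 1 (gather 3 leather): leather=3
After 2 (consume 1 leather): leather=2
After 3 (consume 2 leather): (empty)
After 4 (gather 5 ivory): ivory=5
After 5 (craft candle): candle=1 ivory=1
After 6 (gather 2 ivory): candle=1 ivory=3

Answer: no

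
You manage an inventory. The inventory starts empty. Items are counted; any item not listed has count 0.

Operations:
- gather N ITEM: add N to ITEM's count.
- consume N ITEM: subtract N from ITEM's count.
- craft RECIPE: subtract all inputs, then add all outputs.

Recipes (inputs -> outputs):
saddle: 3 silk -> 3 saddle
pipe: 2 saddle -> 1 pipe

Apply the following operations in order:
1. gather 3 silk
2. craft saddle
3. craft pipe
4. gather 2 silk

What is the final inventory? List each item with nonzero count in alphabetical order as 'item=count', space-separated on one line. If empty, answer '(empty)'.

After 1 (gather 3 silk): silk=3
After 2 (craft saddle): saddle=3
After 3 (craft pipe): pipe=1 saddle=1
After 4 (gather 2 silk): pipe=1 saddle=1 silk=2

Answer: pipe=1 saddle=1 silk=2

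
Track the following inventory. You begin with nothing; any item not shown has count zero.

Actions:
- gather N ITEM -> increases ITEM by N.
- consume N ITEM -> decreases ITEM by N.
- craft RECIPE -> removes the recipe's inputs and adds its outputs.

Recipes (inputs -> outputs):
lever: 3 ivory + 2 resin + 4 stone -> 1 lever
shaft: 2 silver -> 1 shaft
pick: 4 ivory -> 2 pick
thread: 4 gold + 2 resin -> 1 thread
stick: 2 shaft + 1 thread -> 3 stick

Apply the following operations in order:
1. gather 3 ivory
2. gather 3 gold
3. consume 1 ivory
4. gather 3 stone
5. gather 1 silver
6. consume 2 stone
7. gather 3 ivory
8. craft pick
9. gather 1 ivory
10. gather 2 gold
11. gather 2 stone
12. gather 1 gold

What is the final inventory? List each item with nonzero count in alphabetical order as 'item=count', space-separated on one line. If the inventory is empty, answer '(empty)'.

After 1 (gather 3 ivory): ivory=3
After 2 (gather 3 gold): gold=3 ivory=3
After 3 (consume 1 ivory): gold=3 ivory=2
After 4 (gather 3 stone): gold=3 ivory=2 stone=3
After 5 (gather 1 silver): gold=3 ivory=2 silver=1 stone=3
After 6 (consume 2 stone): gold=3 ivory=2 silver=1 stone=1
After 7 (gather 3 ivory): gold=3 ivory=5 silver=1 stone=1
After 8 (craft pick): gold=3 ivory=1 pick=2 silver=1 stone=1
After 9 (gather 1 ivory): gold=3 ivory=2 pick=2 silver=1 stone=1
After 10 (gather 2 gold): gold=5 ivory=2 pick=2 silver=1 stone=1
After 11 (gather 2 stone): gold=5 ivory=2 pick=2 silver=1 stone=3
After 12 (gather 1 gold): gold=6 ivory=2 pick=2 silver=1 stone=3

Answer: gold=6 ivory=2 pick=2 silver=1 stone=3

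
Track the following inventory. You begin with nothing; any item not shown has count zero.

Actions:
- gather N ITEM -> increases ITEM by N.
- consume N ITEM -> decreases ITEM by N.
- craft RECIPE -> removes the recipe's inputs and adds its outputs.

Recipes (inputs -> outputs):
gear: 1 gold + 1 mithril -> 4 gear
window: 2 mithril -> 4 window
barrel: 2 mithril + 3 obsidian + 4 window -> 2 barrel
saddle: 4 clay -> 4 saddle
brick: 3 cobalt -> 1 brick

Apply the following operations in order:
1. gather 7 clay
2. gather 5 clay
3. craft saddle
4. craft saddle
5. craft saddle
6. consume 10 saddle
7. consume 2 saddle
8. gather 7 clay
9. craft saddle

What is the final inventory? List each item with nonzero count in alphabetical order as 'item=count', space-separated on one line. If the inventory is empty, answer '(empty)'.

Answer: clay=3 saddle=4

Derivation:
After 1 (gather 7 clay): clay=7
After 2 (gather 5 clay): clay=12
After 3 (craft saddle): clay=8 saddle=4
After 4 (craft saddle): clay=4 saddle=8
After 5 (craft saddle): saddle=12
After 6 (consume 10 saddle): saddle=2
After 7 (consume 2 saddle): (empty)
After 8 (gather 7 clay): clay=7
After 9 (craft saddle): clay=3 saddle=4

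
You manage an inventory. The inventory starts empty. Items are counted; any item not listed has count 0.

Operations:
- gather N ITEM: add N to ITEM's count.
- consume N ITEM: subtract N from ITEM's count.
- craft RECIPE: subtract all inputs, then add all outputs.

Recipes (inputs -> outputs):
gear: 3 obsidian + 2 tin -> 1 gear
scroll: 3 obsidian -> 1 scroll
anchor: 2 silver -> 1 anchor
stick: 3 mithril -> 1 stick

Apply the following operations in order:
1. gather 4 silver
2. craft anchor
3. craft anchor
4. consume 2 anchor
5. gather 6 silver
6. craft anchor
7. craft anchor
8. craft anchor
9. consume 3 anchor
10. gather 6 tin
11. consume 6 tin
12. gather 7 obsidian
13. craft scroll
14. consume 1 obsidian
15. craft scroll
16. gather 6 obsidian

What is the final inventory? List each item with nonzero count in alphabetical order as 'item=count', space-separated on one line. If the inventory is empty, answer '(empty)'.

Answer: obsidian=6 scroll=2

Derivation:
After 1 (gather 4 silver): silver=4
After 2 (craft anchor): anchor=1 silver=2
After 3 (craft anchor): anchor=2
After 4 (consume 2 anchor): (empty)
After 5 (gather 6 silver): silver=6
After 6 (craft anchor): anchor=1 silver=4
After 7 (craft anchor): anchor=2 silver=2
After 8 (craft anchor): anchor=3
After 9 (consume 3 anchor): (empty)
After 10 (gather 6 tin): tin=6
After 11 (consume 6 tin): (empty)
After 12 (gather 7 obsidian): obsidian=7
After 13 (craft scroll): obsidian=4 scroll=1
After 14 (consume 1 obsidian): obsidian=3 scroll=1
After 15 (craft scroll): scroll=2
After 16 (gather 6 obsidian): obsidian=6 scroll=2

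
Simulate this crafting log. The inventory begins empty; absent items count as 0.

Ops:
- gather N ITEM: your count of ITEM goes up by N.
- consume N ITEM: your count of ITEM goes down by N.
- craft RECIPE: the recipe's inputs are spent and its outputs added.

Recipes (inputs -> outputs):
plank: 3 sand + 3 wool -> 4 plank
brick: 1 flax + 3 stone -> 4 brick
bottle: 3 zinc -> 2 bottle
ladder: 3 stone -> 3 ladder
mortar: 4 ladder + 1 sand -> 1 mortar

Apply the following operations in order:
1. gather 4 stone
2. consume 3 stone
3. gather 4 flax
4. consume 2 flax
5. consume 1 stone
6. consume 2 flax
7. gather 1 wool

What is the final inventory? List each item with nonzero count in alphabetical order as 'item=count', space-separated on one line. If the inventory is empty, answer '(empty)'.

After 1 (gather 4 stone): stone=4
After 2 (consume 3 stone): stone=1
After 3 (gather 4 flax): flax=4 stone=1
After 4 (consume 2 flax): flax=2 stone=1
After 5 (consume 1 stone): flax=2
After 6 (consume 2 flax): (empty)
After 7 (gather 1 wool): wool=1

Answer: wool=1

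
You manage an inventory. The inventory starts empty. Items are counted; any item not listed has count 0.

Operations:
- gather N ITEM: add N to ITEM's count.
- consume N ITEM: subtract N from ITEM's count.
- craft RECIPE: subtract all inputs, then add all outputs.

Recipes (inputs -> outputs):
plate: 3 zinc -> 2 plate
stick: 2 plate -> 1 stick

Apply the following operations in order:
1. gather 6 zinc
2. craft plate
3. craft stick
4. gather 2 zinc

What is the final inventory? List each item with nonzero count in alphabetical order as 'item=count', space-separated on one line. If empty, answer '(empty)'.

Answer: stick=1 zinc=5

Derivation:
After 1 (gather 6 zinc): zinc=6
After 2 (craft plate): plate=2 zinc=3
After 3 (craft stick): stick=1 zinc=3
After 4 (gather 2 zinc): stick=1 zinc=5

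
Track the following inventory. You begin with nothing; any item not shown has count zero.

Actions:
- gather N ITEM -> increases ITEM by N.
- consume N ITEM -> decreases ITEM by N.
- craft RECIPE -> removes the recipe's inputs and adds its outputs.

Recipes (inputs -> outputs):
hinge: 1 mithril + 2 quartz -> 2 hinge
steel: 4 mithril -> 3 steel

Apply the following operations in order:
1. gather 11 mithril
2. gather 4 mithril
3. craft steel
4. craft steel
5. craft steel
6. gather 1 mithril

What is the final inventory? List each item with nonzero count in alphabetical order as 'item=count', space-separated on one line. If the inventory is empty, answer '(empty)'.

After 1 (gather 11 mithril): mithril=11
After 2 (gather 4 mithril): mithril=15
After 3 (craft steel): mithril=11 steel=3
After 4 (craft steel): mithril=7 steel=6
After 5 (craft steel): mithril=3 steel=9
After 6 (gather 1 mithril): mithril=4 steel=9

Answer: mithril=4 steel=9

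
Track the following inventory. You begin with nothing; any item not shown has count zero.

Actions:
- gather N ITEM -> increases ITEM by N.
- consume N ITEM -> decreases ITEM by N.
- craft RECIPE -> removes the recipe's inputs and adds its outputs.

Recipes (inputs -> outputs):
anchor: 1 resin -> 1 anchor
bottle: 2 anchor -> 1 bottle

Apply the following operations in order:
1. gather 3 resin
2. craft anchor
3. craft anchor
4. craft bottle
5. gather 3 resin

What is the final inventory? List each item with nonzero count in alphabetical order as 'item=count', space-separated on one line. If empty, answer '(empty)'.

After 1 (gather 3 resin): resin=3
After 2 (craft anchor): anchor=1 resin=2
After 3 (craft anchor): anchor=2 resin=1
After 4 (craft bottle): bottle=1 resin=1
After 5 (gather 3 resin): bottle=1 resin=4

Answer: bottle=1 resin=4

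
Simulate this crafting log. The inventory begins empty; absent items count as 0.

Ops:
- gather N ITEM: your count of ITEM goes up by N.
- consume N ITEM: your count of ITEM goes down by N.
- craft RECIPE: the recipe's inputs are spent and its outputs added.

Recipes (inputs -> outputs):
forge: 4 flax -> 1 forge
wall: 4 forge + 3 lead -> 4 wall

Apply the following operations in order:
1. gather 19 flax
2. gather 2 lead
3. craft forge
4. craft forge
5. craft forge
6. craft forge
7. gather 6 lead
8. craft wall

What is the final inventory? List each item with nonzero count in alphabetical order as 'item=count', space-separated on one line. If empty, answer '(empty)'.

After 1 (gather 19 flax): flax=19
After 2 (gather 2 lead): flax=19 lead=2
After 3 (craft forge): flax=15 forge=1 lead=2
After 4 (craft forge): flax=11 forge=2 lead=2
After 5 (craft forge): flax=7 forge=3 lead=2
After 6 (craft forge): flax=3 forge=4 lead=2
After 7 (gather 6 lead): flax=3 forge=4 lead=8
After 8 (craft wall): flax=3 lead=5 wall=4

Answer: flax=3 lead=5 wall=4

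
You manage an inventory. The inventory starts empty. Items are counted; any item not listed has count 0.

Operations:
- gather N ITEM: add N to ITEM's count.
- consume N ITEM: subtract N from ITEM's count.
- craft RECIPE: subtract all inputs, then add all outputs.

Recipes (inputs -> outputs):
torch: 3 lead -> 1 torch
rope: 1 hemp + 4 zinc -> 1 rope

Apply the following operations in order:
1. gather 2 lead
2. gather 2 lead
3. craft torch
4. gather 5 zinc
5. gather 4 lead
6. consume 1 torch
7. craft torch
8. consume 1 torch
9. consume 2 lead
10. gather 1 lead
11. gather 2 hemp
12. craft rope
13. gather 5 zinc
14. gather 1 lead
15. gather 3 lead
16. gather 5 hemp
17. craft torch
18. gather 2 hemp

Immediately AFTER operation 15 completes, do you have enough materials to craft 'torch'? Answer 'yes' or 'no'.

Answer: yes

Derivation:
After 1 (gather 2 lead): lead=2
After 2 (gather 2 lead): lead=4
After 3 (craft torch): lead=1 torch=1
After 4 (gather 5 zinc): lead=1 torch=1 zinc=5
After 5 (gather 4 lead): lead=5 torch=1 zinc=5
After 6 (consume 1 torch): lead=5 zinc=5
After 7 (craft torch): lead=2 torch=1 zinc=5
After 8 (consume 1 torch): lead=2 zinc=5
After 9 (consume 2 lead): zinc=5
After 10 (gather 1 lead): lead=1 zinc=5
After 11 (gather 2 hemp): hemp=2 lead=1 zinc=5
After 12 (craft rope): hemp=1 lead=1 rope=1 zinc=1
After 13 (gather 5 zinc): hemp=1 lead=1 rope=1 zinc=6
After 14 (gather 1 lead): hemp=1 lead=2 rope=1 zinc=6
After 15 (gather 3 lead): hemp=1 lead=5 rope=1 zinc=6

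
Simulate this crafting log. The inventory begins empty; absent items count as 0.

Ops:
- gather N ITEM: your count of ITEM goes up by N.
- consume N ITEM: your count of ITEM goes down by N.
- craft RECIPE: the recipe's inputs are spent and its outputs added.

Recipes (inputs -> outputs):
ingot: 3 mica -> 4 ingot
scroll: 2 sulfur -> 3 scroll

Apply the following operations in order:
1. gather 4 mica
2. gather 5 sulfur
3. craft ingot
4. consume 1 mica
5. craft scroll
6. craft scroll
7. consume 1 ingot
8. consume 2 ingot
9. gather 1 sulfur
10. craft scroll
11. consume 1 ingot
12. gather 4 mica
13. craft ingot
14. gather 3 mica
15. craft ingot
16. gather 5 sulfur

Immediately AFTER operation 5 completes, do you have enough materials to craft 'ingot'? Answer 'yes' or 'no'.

Answer: no

Derivation:
After 1 (gather 4 mica): mica=4
After 2 (gather 5 sulfur): mica=4 sulfur=5
After 3 (craft ingot): ingot=4 mica=1 sulfur=5
After 4 (consume 1 mica): ingot=4 sulfur=5
After 5 (craft scroll): ingot=4 scroll=3 sulfur=3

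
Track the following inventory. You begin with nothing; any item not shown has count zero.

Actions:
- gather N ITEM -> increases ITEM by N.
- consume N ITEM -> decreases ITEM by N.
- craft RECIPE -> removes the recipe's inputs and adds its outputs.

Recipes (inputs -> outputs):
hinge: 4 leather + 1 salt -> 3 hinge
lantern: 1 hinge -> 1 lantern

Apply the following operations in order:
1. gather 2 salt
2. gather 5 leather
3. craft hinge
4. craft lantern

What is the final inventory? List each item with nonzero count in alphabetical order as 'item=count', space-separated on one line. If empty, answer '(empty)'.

After 1 (gather 2 salt): salt=2
After 2 (gather 5 leather): leather=5 salt=2
After 3 (craft hinge): hinge=3 leather=1 salt=1
After 4 (craft lantern): hinge=2 lantern=1 leather=1 salt=1

Answer: hinge=2 lantern=1 leather=1 salt=1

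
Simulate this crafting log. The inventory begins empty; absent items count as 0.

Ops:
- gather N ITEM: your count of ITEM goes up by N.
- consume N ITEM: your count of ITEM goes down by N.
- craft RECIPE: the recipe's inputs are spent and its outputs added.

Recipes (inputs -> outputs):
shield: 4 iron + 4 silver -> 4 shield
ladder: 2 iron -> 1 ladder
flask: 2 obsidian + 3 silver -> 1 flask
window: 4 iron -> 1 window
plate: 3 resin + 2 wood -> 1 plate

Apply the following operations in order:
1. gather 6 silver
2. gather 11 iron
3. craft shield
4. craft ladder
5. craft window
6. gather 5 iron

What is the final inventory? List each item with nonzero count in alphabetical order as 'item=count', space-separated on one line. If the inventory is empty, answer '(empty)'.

Answer: iron=6 ladder=1 shield=4 silver=2 window=1

Derivation:
After 1 (gather 6 silver): silver=6
After 2 (gather 11 iron): iron=11 silver=6
After 3 (craft shield): iron=7 shield=4 silver=2
After 4 (craft ladder): iron=5 ladder=1 shield=4 silver=2
After 5 (craft window): iron=1 ladder=1 shield=4 silver=2 window=1
After 6 (gather 5 iron): iron=6 ladder=1 shield=4 silver=2 window=1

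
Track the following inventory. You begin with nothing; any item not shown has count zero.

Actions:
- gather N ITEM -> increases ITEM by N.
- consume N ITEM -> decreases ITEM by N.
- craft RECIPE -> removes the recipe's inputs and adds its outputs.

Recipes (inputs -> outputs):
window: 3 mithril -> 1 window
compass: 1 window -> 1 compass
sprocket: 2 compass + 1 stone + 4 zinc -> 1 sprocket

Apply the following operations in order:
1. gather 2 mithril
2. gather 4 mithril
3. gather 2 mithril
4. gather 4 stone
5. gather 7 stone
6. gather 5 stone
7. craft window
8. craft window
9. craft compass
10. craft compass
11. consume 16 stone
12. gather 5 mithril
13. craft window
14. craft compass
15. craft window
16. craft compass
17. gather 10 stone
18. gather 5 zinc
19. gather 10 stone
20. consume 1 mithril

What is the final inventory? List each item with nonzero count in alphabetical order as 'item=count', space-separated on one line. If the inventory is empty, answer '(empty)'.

Answer: compass=4 stone=20 zinc=5

Derivation:
After 1 (gather 2 mithril): mithril=2
After 2 (gather 4 mithril): mithril=6
After 3 (gather 2 mithril): mithril=8
After 4 (gather 4 stone): mithril=8 stone=4
After 5 (gather 7 stone): mithril=8 stone=11
After 6 (gather 5 stone): mithril=8 stone=16
After 7 (craft window): mithril=5 stone=16 window=1
After 8 (craft window): mithril=2 stone=16 window=2
After 9 (craft compass): compass=1 mithril=2 stone=16 window=1
After 10 (craft compass): compass=2 mithril=2 stone=16
After 11 (consume 16 stone): compass=2 mithril=2
After 12 (gather 5 mithril): compass=2 mithril=7
After 13 (craft window): compass=2 mithril=4 window=1
After 14 (craft compass): compass=3 mithril=4
After 15 (craft window): compass=3 mithril=1 window=1
After 16 (craft compass): compass=4 mithril=1
After 17 (gather 10 stone): compass=4 mithril=1 stone=10
After 18 (gather 5 zinc): compass=4 mithril=1 stone=10 zinc=5
After 19 (gather 10 stone): compass=4 mithril=1 stone=20 zinc=5
After 20 (consume 1 mithril): compass=4 stone=20 zinc=5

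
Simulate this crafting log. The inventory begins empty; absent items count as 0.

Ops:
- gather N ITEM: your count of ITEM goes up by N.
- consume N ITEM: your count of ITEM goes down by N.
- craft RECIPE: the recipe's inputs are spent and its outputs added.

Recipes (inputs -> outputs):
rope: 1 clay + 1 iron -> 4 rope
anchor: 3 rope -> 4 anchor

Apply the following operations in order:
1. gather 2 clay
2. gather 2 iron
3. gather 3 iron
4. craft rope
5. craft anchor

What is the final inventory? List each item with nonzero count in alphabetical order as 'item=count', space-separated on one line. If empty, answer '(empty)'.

After 1 (gather 2 clay): clay=2
After 2 (gather 2 iron): clay=2 iron=2
After 3 (gather 3 iron): clay=2 iron=5
After 4 (craft rope): clay=1 iron=4 rope=4
After 5 (craft anchor): anchor=4 clay=1 iron=4 rope=1

Answer: anchor=4 clay=1 iron=4 rope=1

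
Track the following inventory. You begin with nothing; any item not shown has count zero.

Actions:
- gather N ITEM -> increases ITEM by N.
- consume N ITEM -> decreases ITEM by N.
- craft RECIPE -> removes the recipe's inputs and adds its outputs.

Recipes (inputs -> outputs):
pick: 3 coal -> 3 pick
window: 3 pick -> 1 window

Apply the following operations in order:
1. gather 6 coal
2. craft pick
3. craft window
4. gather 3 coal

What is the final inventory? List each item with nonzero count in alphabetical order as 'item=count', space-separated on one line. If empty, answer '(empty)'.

Answer: coal=6 window=1

Derivation:
After 1 (gather 6 coal): coal=6
After 2 (craft pick): coal=3 pick=3
After 3 (craft window): coal=3 window=1
After 4 (gather 3 coal): coal=6 window=1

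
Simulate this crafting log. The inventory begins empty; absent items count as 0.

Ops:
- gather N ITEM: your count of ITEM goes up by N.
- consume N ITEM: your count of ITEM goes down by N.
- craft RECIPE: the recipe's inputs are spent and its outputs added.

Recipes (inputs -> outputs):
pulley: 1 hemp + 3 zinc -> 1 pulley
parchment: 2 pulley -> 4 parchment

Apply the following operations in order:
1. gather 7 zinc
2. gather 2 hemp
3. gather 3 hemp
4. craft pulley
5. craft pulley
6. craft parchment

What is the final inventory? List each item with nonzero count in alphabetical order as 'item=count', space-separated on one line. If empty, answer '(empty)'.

After 1 (gather 7 zinc): zinc=7
After 2 (gather 2 hemp): hemp=2 zinc=7
After 3 (gather 3 hemp): hemp=5 zinc=7
After 4 (craft pulley): hemp=4 pulley=1 zinc=4
After 5 (craft pulley): hemp=3 pulley=2 zinc=1
After 6 (craft parchment): hemp=3 parchment=4 zinc=1

Answer: hemp=3 parchment=4 zinc=1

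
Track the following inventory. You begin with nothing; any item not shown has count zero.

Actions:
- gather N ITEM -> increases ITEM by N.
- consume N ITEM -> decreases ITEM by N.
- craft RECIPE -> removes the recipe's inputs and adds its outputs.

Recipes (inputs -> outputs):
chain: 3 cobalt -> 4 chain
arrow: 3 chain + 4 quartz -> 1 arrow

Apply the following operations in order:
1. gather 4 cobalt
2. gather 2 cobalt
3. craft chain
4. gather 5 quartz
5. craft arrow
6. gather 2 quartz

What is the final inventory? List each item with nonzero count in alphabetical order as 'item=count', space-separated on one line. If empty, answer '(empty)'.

After 1 (gather 4 cobalt): cobalt=4
After 2 (gather 2 cobalt): cobalt=6
After 3 (craft chain): chain=4 cobalt=3
After 4 (gather 5 quartz): chain=4 cobalt=3 quartz=5
After 5 (craft arrow): arrow=1 chain=1 cobalt=3 quartz=1
After 6 (gather 2 quartz): arrow=1 chain=1 cobalt=3 quartz=3

Answer: arrow=1 chain=1 cobalt=3 quartz=3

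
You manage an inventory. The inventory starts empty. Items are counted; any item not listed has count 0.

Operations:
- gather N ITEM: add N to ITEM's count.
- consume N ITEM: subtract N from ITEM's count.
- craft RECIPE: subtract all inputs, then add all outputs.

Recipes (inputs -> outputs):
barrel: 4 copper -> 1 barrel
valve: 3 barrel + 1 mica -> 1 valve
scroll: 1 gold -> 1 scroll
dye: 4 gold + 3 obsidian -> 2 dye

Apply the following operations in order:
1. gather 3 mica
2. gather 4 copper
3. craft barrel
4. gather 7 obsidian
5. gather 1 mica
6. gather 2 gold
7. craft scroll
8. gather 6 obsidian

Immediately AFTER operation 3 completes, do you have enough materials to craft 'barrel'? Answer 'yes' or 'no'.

After 1 (gather 3 mica): mica=3
After 2 (gather 4 copper): copper=4 mica=3
After 3 (craft barrel): barrel=1 mica=3

Answer: no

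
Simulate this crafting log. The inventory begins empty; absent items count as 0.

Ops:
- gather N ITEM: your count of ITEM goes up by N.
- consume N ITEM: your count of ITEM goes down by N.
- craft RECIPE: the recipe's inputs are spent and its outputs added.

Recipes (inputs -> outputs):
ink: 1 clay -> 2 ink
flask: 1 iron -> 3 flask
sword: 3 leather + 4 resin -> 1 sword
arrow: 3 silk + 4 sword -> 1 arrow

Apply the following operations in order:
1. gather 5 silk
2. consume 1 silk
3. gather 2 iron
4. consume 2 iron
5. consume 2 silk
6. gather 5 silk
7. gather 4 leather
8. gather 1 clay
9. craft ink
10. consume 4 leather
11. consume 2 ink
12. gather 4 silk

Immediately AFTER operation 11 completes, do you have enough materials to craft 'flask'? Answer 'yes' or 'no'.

After 1 (gather 5 silk): silk=5
After 2 (consume 1 silk): silk=4
After 3 (gather 2 iron): iron=2 silk=4
After 4 (consume 2 iron): silk=4
After 5 (consume 2 silk): silk=2
After 6 (gather 5 silk): silk=7
After 7 (gather 4 leather): leather=4 silk=7
After 8 (gather 1 clay): clay=1 leather=4 silk=7
After 9 (craft ink): ink=2 leather=4 silk=7
After 10 (consume 4 leather): ink=2 silk=7
After 11 (consume 2 ink): silk=7

Answer: no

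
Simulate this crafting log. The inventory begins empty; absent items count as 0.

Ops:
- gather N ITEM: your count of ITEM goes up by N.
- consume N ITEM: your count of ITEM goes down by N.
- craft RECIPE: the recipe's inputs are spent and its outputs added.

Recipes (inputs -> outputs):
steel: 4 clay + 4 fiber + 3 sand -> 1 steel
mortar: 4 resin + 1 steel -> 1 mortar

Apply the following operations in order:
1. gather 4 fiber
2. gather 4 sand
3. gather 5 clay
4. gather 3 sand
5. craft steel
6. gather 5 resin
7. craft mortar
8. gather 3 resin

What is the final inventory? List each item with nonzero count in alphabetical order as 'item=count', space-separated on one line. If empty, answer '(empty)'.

Answer: clay=1 mortar=1 resin=4 sand=4

Derivation:
After 1 (gather 4 fiber): fiber=4
After 2 (gather 4 sand): fiber=4 sand=4
After 3 (gather 5 clay): clay=5 fiber=4 sand=4
After 4 (gather 3 sand): clay=5 fiber=4 sand=7
After 5 (craft steel): clay=1 sand=4 steel=1
After 6 (gather 5 resin): clay=1 resin=5 sand=4 steel=1
After 7 (craft mortar): clay=1 mortar=1 resin=1 sand=4
After 8 (gather 3 resin): clay=1 mortar=1 resin=4 sand=4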